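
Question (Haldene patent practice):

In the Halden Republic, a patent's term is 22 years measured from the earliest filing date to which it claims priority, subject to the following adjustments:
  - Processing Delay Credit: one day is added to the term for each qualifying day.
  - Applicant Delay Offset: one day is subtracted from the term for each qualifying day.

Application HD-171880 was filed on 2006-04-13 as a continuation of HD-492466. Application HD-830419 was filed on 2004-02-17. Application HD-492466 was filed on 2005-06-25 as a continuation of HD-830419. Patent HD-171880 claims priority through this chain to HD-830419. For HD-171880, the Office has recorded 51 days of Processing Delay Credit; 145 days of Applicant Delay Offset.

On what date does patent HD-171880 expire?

November 15, 2025

Earliest priority filing: 17 February 2004.
Base term: 17 February 2004 + 22 years → 17 February 2026.
Processing Delay Credit: +51 days → 9 April 2026.
Applicant Delay Offset: −145 days → 15 November 2025.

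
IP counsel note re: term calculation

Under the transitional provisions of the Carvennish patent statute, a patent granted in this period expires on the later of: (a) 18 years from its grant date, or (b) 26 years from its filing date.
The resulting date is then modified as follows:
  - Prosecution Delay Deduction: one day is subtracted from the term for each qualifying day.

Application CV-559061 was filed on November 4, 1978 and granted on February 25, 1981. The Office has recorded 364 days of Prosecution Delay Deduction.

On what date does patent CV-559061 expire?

(a) grant + 18 years → 25 February 1999.
(b) filing + 26 years → 4 November 2004.
Later of the two: 4 November 2004.
Prosecution Delay Deduction: −364 days → 6 November 2003.

2003-11-06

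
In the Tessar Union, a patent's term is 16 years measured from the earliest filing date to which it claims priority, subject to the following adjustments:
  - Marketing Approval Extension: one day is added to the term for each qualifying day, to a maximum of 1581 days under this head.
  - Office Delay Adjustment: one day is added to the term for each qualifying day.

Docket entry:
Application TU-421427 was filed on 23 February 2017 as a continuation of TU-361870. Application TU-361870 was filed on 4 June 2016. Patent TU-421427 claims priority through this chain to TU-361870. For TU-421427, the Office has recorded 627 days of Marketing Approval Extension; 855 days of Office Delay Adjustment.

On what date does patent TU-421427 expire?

June 25, 2036

Earliest priority filing: 4 June 2016.
Base term: 4 June 2016 + 16 years → 4 June 2032.
Marketing Approval Extension: 627 days (within the 1581-day cap) → +627 days → 21 February 2034.
Office Delay Adjustment: +855 days → 25 June 2036.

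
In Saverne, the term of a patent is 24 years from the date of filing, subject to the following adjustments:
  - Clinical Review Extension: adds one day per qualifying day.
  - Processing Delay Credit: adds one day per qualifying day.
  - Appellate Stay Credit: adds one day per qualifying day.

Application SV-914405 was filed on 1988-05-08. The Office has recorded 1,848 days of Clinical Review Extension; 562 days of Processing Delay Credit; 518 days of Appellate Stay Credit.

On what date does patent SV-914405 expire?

Base term: filing date + 24 years → 8 May 2012.
Clinical Review Extension: +1848 days → 30 May 2017.
Processing Delay Credit: +562 days → 13 December 2018.
Appellate Stay Credit: +518 days → 14 May 2020.

2020-05-14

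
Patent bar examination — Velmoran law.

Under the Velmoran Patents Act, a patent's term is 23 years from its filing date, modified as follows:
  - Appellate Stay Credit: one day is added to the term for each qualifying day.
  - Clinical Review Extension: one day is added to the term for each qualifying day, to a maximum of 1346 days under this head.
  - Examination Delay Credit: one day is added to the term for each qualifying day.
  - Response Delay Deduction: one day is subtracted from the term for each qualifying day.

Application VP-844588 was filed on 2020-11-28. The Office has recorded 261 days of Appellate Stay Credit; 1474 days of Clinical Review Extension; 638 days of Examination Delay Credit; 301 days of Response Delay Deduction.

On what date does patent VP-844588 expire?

Base term: filing date + 23 years → 28 November 2043.
Appellate Stay Credit: +261 days → 15 August 2044.
Clinical Review Extension: 1474 days claimed exceeds the 1346-day cap, so +1346 days → 22 April 2048.
Examination Delay Credit: +638 days → 20 January 2050.
Response Delay Deduction: −301 days → 25 March 2049.

2049-03-25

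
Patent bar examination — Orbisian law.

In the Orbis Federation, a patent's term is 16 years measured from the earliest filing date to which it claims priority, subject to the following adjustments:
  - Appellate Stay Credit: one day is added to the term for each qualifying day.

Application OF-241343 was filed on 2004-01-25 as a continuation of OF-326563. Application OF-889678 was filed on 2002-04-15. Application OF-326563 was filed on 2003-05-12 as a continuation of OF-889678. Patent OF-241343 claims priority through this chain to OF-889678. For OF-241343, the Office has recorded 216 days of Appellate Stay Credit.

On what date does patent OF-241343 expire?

2018-11-17

Earliest priority filing: 15 April 2002.
Base term: 15 April 2002 + 16 years → 15 April 2018.
Appellate Stay Credit: +216 days → 17 November 2018.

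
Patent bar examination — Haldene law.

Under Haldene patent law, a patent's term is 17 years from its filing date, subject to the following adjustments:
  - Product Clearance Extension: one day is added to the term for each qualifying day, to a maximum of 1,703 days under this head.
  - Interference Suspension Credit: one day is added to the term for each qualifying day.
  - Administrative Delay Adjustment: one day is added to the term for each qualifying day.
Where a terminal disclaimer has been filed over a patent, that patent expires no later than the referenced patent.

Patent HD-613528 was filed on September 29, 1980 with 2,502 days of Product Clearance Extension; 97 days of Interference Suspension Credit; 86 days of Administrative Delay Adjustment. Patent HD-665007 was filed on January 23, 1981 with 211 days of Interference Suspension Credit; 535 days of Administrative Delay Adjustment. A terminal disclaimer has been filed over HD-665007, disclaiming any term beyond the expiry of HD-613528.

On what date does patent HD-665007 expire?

Natural term of HD-665007:
  Base: filing + 17 years → 23 January 1998.
  Interference Suspension Credit: +211 days → 22 August 1998.
  Administrative Delay Adjustment: +535 days → 8 February 2000.
Expiry of referenced patent HD-613528:
  Base: filing + 17 years → 29 September 1997.
  Product Clearance Extension: 2502 days claimed exceeds the 1703-day cap, so +1703 days → 29 May 2002.
  Interference Suspension Credit: +97 days → 3 September 2002.
  Administrative Delay Adjustment: +86 days → 28 November 2002.
Terminal disclaimer: HD-665007 expires on the earlier of 8 February 2000 and 28 November 2002.

2000-02-08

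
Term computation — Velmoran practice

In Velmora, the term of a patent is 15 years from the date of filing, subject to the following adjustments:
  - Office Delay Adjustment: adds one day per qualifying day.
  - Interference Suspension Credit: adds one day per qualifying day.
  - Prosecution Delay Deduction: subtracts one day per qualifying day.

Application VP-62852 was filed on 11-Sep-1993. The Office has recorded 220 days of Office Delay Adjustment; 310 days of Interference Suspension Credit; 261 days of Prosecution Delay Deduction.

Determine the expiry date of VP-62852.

Base term: filing date + 15 years → 11 September 2008.
Office Delay Adjustment: +220 days → 19 April 2009.
Interference Suspension Credit: +310 days → 23 February 2010.
Prosecution Delay Deduction: −261 days → 7 June 2009.

2009-06-07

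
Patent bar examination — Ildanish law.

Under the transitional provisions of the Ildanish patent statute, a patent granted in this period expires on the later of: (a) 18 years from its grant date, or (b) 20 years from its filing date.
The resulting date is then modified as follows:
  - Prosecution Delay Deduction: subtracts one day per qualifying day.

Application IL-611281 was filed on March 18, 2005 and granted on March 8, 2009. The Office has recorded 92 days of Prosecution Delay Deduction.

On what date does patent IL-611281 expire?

December 6, 2026

(a) grant + 18 years → 8 March 2027.
(b) filing + 20 years → 18 March 2025.
Later of the two: 8 March 2027.
Prosecution Delay Deduction: −92 days → 6 December 2026.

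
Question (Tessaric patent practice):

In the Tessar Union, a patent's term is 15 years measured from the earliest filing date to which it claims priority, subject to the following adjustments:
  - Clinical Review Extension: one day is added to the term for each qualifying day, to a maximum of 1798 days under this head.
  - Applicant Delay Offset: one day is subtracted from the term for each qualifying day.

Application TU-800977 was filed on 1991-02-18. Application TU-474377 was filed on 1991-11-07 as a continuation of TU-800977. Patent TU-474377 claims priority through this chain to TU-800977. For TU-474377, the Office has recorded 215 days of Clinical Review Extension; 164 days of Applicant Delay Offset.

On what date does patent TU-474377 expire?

April 10, 2006

Earliest priority filing: 18 February 1991.
Base term: 18 February 1991 + 15 years → 18 February 2006.
Clinical Review Extension: 215 days (within the 1798-day cap) → +215 days → 21 September 2006.
Applicant Delay Offset: −164 days → 10 April 2006.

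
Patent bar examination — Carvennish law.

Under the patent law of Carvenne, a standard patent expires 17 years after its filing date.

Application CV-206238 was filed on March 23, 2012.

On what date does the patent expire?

March 23, 2029

Filing date + 17 years → 23 March 2029.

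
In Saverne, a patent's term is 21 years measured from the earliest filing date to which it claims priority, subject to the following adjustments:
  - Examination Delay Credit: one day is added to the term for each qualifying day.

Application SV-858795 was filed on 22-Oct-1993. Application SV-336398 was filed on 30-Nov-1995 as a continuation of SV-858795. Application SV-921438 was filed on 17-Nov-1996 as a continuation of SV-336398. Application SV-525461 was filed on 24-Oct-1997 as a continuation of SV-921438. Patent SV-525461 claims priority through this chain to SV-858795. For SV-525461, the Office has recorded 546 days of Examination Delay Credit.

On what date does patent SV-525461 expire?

Earliest priority filing: 22 October 1993.
Base term: 22 October 1993 + 21 years → 22 October 2014.
Examination Delay Credit: +546 days → 20 April 2016.

April 20, 2016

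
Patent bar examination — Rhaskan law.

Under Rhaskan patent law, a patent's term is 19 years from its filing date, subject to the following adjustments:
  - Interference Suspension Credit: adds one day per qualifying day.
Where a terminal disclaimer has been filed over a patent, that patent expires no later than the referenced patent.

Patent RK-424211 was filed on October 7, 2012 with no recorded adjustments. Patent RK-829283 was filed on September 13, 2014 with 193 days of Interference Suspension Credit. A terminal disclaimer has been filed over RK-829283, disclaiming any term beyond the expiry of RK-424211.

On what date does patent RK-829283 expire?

Natural term of RK-829283:
  Base: filing + 19 years → 13 September 2033.
  Interference Suspension Credit: +193 days → 25 March 2034.
Expiry of referenced patent RK-424211:
  Base: filing + 19 years → 7 October 2031.
Terminal disclaimer: RK-829283 expires on the earlier of 25 March 2034 and 7 October 2031.

2031-10-07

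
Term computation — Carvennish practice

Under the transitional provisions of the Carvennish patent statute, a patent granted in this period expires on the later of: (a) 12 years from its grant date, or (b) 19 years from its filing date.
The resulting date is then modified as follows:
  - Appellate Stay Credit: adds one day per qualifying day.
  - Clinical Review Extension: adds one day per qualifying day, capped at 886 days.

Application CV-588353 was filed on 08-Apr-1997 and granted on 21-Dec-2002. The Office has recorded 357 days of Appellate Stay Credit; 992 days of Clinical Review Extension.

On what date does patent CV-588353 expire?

(a) grant + 12 years → 21 December 2014.
(b) filing + 19 years → 8 April 2016.
Later of the two: 8 April 2016.
Appellate Stay Credit: +357 days → 31 March 2017.
Clinical Review Extension: 992 days claimed exceeds the 886-day cap, so +886 days → 3 September 2019.

2019-09-03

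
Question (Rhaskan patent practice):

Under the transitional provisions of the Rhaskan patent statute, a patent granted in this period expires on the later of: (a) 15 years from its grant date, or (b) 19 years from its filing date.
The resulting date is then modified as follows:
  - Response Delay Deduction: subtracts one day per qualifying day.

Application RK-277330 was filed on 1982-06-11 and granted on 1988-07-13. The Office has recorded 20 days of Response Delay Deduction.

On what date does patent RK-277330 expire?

2003-06-23

(a) grant + 15 years → 13 July 2003.
(b) filing + 19 years → 11 June 2001.
Later of the two: 13 July 2003.
Response Delay Deduction: −20 days → 23 June 2003.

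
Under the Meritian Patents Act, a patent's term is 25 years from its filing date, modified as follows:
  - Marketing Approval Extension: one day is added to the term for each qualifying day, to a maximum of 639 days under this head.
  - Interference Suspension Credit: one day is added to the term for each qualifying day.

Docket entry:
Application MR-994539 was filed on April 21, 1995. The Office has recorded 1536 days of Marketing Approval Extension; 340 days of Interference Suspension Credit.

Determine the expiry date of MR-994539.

Base term: filing date + 25 years → 21 April 2020.
Marketing Approval Extension: 1536 days claimed exceeds the 639-day cap, so +639 days → 20 January 2022.
Interference Suspension Credit: +340 days → 26 December 2022.

December 26, 2022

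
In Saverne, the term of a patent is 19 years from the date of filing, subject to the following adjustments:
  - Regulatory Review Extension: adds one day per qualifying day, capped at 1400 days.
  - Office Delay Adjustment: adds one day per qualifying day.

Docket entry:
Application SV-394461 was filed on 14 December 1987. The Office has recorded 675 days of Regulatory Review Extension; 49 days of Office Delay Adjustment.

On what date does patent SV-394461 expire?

Base term: filing date + 19 years → 14 December 2006.
Regulatory Review Extension: 675 days (within the 1400-day cap) → +675 days → 19 October 2008.
Office Delay Adjustment: +49 days → 7 December 2008.

December 7, 2008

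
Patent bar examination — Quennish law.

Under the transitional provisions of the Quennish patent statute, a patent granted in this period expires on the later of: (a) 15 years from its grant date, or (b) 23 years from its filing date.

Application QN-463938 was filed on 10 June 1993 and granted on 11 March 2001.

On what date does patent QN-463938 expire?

(a) grant + 15 years → 11 March 2016.
(b) filing + 23 years → 10 June 2016.
Later of the two: 10 June 2016.

2016-06-10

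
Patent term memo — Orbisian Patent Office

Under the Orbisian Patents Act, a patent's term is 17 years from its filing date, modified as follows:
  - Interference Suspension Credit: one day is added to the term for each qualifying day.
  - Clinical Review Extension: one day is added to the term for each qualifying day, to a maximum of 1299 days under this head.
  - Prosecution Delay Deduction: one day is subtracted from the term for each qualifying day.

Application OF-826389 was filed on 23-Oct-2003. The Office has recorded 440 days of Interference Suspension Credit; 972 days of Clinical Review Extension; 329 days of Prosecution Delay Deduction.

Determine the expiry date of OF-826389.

Base term: filing date + 17 years → 23 October 2020.
Interference Suspension Credit: +440 days → 6 January 2022.
Clinical Review Extension: 972 days (within the 1299-day cap) → +972 days → 4 September 2024.
Prosecution Delay Deduction: −329 days → 11 October 2023.

2023-10-11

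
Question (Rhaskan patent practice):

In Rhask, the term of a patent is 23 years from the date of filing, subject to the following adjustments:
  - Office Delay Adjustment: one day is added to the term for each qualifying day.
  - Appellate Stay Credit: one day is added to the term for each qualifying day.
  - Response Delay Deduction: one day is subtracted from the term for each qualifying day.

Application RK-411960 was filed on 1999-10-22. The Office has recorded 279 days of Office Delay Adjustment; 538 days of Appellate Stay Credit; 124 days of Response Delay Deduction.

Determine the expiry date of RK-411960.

Base term: filing date + 23 years → 22 October 2022.
Office Delay Adjustment: +279 days → 28 July 2023.
Appellate Stay Credit: +538 days → 16 January 2025.
Response Delay Deduction: −124 days → 14 September 2024.

September 14, 2024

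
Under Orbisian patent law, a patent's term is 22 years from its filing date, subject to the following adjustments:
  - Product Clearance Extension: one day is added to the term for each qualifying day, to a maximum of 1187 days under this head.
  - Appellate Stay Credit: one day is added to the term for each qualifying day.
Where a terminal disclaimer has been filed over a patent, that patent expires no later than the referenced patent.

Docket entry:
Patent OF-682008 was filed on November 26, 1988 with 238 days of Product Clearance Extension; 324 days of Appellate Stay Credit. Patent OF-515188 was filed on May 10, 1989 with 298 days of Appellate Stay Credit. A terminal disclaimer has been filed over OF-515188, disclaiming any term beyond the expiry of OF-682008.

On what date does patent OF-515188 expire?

Natural term of OF-515188:
  Base: filing + 22 years → 10 May 2011.
  Appellate Stay Credit: +298 days → 3 March 2012.
Expiry of referenced patent OF-682008:
  Base: filing + 22 years → 26 November 2010.
  Product Clearance Extension: 238 days (within the 1187-day cap) → +238 days → 22 July 2011.
  Appellate Stay Credit: +324 days → 10 June 2012.
Terminal disclaimer: OF-515188 expires on the earlier of 3 March 2012 and 10 June 2012.

2012-03-03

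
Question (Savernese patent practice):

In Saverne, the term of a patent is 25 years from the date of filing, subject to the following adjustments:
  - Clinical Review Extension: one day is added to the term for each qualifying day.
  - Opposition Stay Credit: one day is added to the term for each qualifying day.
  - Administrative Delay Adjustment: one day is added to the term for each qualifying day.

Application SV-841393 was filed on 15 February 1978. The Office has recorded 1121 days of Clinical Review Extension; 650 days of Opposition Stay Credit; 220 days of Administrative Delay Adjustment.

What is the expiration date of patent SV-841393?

Base term: filing date + 25 years → 15 February 2003.
Clinical Review Extension: +1121 days → 12 March 2006.
Opposition Stay Credit: +650 days → 22 December 2007.
Administrative Delay Adjustment: +220 days → 29 July 2008.

July 29, 2008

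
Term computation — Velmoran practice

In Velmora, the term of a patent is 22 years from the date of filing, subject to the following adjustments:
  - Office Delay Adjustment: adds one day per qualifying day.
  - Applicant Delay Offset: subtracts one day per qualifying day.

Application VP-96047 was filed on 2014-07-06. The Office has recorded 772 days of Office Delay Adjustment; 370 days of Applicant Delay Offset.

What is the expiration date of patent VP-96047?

Base term: filing date + 22 years → 6 July 2036.
Office Delay Adjustment: +772 days → 17 August 2038.
Applicant Delay Offset: −370 days → 12 August 2037.

2037-08-12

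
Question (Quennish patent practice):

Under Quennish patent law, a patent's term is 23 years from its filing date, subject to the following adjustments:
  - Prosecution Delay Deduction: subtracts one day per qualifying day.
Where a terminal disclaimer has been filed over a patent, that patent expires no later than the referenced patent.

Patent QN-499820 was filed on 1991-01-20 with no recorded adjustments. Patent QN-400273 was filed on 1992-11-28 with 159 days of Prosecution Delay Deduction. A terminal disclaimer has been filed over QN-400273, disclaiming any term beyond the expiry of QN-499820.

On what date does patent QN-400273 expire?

Natural term of QN-400273:
  Base: filing + 23 years → 28 November 2015.
  Prosecution Delay Deduction: −159 days → 22 June 2015.
Expiry of referenced patent QN-499820:
  Base: filing + 23 years → 20 January 2014.
Terminal disclaimer: QN-400273 expires on the earlier of 22 June 2015 and 20 January 2014.

January 20, 2014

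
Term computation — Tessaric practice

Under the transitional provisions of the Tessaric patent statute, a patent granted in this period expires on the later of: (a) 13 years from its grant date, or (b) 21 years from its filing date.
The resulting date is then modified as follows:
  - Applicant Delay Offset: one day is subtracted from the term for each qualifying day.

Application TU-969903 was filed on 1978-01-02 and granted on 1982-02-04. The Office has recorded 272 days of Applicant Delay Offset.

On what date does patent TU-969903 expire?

1998-04-05

(a) grant + 13 years → 4 February 1995.
(b) filing + 21 years → 2 January 1999.
Later of the two: 2 January 1999.
Applicant Delay Offset: −272 days → 5 April 1998.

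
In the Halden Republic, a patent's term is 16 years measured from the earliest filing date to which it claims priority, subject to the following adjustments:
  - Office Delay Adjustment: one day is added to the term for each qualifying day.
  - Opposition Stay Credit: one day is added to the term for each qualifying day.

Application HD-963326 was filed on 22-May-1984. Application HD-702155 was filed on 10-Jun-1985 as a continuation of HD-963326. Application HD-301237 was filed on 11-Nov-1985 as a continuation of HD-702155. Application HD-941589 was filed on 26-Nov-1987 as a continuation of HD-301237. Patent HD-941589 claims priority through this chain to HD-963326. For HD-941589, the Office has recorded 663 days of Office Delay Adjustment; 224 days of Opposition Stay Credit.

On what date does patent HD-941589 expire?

October 26, 2002

Earliest priority filing: 22 May 1984.
Base term: 22 May 1984 + 16 years → 22 May 2000.
Office Delay Adjustment: +663 days → 16 March 2002.
Opposition Stay Credit: +224 days → 26 October 2002.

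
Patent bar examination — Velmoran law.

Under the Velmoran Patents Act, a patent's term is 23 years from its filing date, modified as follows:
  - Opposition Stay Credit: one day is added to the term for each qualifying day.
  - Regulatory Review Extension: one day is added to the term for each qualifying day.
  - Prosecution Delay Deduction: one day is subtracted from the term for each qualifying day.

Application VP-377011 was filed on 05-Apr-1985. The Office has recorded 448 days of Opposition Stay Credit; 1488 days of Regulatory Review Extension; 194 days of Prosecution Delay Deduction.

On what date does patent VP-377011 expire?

Base term: filing date + 23 years → 5 April 2008.
Opposition Stay Credit: +448 days → 27 June 2009.
Regulatory Review Extension: +1488 days → 24 July 2013.
Prosecution Delay Deduction: −194 days → 11 January 2013.

January 11, 2013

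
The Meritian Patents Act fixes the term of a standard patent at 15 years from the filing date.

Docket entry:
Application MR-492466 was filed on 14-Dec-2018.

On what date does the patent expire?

Filing date + 15 years → 14 December 2033.

2033-12-14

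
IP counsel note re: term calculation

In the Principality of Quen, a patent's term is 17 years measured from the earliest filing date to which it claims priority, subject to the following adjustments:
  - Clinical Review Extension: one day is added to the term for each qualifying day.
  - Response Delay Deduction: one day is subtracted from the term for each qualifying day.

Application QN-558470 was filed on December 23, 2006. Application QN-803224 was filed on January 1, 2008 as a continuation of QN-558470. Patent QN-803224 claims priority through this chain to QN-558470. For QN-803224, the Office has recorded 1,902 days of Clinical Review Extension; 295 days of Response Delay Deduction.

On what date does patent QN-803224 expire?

May 17, 2028

Earliest priority filing: 23 December 2006.
Base term: 23 December 2006 + 17 years → 23 December 2023.
Clinical Review Extension: +1902 days → 8 March 2029.
Response Delay Deduction: −295 days → 17 May 2028.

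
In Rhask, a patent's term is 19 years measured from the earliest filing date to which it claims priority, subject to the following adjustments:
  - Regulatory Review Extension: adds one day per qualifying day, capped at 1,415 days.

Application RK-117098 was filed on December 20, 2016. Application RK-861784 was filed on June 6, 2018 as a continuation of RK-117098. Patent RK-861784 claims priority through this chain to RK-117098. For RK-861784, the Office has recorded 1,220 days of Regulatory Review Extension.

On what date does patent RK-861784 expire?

Earliest priority filing: 20 December 2016.
Base term: 20 December 2016 + 19 years → 20 December 2035.
Regulatory Review Extension: 1220 days (within the 1415-day cap) → +1220 days → 23 April 2039.

April 23, 2039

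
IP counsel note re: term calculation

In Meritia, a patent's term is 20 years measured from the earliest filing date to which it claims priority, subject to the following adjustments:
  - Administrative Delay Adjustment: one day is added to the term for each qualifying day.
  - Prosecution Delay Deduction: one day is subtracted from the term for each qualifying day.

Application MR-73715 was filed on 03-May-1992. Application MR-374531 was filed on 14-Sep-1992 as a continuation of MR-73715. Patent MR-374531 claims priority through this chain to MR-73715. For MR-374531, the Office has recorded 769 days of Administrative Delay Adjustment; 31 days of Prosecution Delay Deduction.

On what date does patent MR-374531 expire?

May 11, 2014

Earliest priority filing: 3 May 1992.
Base term: 3 May 1992 + 20 years → 3 May 2012.
Administrative Delay Adjustment: +769 days → 11 June 2014.
Prosecution Delay Deduction: −31 days → 11 May 2014.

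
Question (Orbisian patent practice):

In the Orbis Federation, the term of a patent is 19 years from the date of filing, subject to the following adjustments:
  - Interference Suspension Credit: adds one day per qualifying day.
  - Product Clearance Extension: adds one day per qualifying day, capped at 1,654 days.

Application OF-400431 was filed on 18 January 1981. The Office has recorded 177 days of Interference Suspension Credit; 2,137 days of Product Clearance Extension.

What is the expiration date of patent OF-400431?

January 22, 2005

Base term: filing date + 19 years → 18 January 2000.
Interference Suspension Credit: +177 days → 13 July 2000.
Product Clearance Extension: 2137 days claimed exceeds the 1654-day cap, so +1654 days → 22 January 2005.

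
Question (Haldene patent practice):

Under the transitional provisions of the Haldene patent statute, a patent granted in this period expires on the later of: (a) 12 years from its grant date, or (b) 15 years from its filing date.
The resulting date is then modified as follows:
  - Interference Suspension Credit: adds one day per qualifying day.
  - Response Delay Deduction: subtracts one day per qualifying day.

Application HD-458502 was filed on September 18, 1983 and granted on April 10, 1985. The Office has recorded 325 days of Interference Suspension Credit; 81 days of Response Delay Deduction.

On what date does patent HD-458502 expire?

1999-05-20

(a) grant + 12 years → 10 April 1997.
(b) filing + 15 years → 18 September 1998.
Later of the two: 18 September 1998.
Interference Suspension Credit: +325 days → 9 August 1999.
Response Delay Deduction: −81 days → 20 May 1999.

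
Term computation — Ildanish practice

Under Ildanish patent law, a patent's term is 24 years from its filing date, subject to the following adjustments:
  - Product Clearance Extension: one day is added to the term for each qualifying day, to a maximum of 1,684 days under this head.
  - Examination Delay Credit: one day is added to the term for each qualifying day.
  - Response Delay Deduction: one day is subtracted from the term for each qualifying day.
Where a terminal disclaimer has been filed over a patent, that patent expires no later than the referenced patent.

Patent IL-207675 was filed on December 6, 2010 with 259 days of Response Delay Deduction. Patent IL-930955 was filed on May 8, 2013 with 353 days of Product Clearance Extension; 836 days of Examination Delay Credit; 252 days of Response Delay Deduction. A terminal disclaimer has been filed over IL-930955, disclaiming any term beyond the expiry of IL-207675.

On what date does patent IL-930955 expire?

March 22, 2034

Natural term of IL-930955:
  Base: filing + 24 years → 8 May 2037.
  Product Clearance Extension: 353 days (within the 1684-day cap) → +353 days → 26 April 2038.
  Examination Delay Credit: +836 days → 9 August 2040.
  Response Delay Deduction: −252 days → 1 December 2039.
Expiry of referenced patent IL-207675:
  Base: filing + 24 years → 6 December 2034.
  Response Delay Deduction: −259 days → 22 March 2034.
Terminal disclaimer: IL-930955 expires on the earlier of 1 December 2039 and 22 March 2034.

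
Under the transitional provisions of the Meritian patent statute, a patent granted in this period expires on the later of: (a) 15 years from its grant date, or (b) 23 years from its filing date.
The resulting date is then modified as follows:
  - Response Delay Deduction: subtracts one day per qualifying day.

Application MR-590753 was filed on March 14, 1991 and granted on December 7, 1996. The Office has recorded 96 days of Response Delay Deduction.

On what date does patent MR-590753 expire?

(a) grant + 15 years → 7 December 2011.
(b) filing + 23 years → 14 March 2014.
Later of the two: 14 March 2014.
Response Delay Deduction: −96 days → 8 December 2013.

December 8, 2013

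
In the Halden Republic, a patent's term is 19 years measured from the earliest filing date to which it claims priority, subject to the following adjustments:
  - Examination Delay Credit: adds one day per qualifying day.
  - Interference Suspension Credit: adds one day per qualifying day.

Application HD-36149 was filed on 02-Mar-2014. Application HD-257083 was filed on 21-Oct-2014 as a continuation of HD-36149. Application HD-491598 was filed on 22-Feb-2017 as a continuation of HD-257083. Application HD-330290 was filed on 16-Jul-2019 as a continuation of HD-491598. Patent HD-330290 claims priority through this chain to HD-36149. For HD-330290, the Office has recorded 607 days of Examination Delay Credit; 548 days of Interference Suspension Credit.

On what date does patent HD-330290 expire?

April 30, 2036

Earliest priority filing: 2 March 2014.
Base term: 2 March 2014 + 19 years → 2 March 2033.
Examination Delay Credit: +607 days → 30 October 2034.
Interference Suspension Credit: +548 days → 30 April 2036.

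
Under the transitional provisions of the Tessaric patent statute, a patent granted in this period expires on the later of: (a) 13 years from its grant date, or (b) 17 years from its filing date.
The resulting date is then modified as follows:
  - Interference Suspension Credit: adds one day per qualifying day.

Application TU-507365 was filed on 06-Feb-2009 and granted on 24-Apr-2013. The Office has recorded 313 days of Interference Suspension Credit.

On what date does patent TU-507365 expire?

(a) grant + 13 years → 24 April 2026.
(b) filing + 17 years → 6 February 2026.
Later of the two: 24 April 2026.
Interference Suspension Credit: +313 days → 3 March 2027.

2027-03-03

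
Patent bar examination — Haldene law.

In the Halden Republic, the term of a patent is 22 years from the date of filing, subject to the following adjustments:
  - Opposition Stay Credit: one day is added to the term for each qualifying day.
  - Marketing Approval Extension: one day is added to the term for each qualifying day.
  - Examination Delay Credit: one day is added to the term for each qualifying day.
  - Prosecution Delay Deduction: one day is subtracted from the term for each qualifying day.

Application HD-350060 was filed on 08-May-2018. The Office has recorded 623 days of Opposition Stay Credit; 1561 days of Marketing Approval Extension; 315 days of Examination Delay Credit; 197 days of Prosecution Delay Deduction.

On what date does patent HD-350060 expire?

2046-08-27

Base term: filing date + 22 years → 8 May 2040.
Opposition Stay Credit: +623 days → 21 January 2042.
Marketing Approval Extension: +1561 days → 1 May 2046.
Examination Delay Credit: +315 days → 12 March 2047.
Prosecution Delay Deduction: −197 days → 27 August 2046.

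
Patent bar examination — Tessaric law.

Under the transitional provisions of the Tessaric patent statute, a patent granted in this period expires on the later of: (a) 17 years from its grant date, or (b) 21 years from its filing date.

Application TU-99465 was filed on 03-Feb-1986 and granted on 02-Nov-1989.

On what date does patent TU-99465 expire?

2007-02-03

(a) grant + 17 years → 2 November 2006.
(b) filing + 21 years → 3 February 2007.
Later of the two: 3 February 2007.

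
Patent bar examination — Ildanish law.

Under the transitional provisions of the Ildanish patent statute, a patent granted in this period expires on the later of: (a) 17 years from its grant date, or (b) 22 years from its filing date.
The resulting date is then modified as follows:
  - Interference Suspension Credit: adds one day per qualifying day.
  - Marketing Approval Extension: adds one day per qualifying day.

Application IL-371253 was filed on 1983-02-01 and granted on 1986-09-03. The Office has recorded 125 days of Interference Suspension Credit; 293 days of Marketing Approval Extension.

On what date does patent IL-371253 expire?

(a) grant + 17 years → 3 September 2003.
(b) filing + 22 years → 1 February 2005.
Later of the two: 1 February 2005.
Interference Suspension Credit: +125 days → 6 June 2005.
Marketing Approval Extension: +293 days → 26 March 2006.

2006-03-26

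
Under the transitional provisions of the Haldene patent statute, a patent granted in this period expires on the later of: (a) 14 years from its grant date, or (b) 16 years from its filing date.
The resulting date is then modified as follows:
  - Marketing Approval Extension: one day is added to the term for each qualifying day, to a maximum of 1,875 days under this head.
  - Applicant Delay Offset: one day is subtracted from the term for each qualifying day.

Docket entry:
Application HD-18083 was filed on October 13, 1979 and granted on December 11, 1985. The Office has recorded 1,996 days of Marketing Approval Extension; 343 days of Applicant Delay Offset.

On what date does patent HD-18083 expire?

2004-02-20

(a) grant + 14 years → 11 December 1999.
(b) filing + 16 years → 13 October 1995.
Later of the two: 11 December 1999.
Marketing Approval Extension: 1996 days claimed exceeds the 1875-day cap, so +1875 days → 28 January 2005.
Applicant Delay Offset: −343 days → 20 February 2004.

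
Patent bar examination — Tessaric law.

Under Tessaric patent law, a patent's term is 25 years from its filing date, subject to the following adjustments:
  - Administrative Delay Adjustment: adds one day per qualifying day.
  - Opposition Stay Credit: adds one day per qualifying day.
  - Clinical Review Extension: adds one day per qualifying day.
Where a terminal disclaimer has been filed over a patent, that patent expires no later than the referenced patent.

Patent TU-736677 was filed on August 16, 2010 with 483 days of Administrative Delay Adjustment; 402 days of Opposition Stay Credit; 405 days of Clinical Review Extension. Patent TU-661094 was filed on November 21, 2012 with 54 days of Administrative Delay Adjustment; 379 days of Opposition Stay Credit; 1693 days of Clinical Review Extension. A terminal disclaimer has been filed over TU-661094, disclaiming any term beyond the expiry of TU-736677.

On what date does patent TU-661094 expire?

2039-02-26

Natural term of TU-661094:
  Base: filing + 25 years → 21 November 2037.
  Administrative Delay Adjustment: +54 days → 14 January 2038.
  Opposition Stay Credit: +379 days → 28 January 2039.
  Clinical Review Extension: +1693 days → 17 September 2043.
Expiry of referenced patent TU-736677:
  Base: filing + 25 years → 16 August 2035.
  Administrative Delay Adjustment: +483 days → 11 December 2036.
  Opposition Stay Credit: +402 days → 17 January 2038.
  Clinical Review Extension: +405 days → 26 February 2039.
Terminal disclaimer: TU-661094 expires on the earlier of 17 September 2043 and 26 February 2039.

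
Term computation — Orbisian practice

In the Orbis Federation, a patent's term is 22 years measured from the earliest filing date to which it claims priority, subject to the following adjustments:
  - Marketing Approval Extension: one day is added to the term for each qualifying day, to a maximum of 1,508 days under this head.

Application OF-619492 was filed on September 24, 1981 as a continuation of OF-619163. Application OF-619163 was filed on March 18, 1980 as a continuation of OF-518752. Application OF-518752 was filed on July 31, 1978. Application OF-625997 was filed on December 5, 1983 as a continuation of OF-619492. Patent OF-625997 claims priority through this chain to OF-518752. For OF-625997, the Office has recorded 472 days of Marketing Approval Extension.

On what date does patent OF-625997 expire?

Earliest priority filing: 31 July 1978.
Base term: 31 July 1978 + 22 years → 31 July 2000.
Marketing Approval Extension: 472 days (within the 1508-day cap) → +472 days → 15 November 2001.

2001-11-15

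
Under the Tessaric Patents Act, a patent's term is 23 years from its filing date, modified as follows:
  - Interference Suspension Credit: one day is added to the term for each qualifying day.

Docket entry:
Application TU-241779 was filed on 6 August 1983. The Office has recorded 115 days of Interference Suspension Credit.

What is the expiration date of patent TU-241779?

Base term: filing date + 23 years → 6 August 2006.
Interference Suspension Credit: +115 days → 29 November 2006.

2006-11-29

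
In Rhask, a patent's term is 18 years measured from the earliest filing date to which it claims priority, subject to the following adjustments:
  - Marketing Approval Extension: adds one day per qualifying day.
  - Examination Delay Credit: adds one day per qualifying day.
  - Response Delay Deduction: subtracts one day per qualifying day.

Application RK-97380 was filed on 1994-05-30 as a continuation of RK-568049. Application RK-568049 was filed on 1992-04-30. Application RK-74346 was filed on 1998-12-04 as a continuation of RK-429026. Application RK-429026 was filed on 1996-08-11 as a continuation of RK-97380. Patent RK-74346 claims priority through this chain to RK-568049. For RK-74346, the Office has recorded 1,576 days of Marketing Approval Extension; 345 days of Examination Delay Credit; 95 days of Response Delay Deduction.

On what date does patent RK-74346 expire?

Earliest priority filing: 30 April 1992.
Base term: 30 April 1992 + 18 years → 30 April 2010.
Marketing Approval Extension: +1576 days → 23 August 2014.
Examination Delay Credit: +345 days → 3 August 2015.
Response Delay Deduction: −95 days → 30 April 2015.

2015-04-30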